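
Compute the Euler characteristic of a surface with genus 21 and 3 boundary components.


chi = 2 - 2g - b
= 2 - 2*21 - 3
= 2 - 42 - 3 = -43

-43


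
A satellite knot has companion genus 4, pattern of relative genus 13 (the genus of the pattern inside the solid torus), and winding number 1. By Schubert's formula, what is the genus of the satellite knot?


Schubert: g(satellite) = g_rel(pattern) + |winding| * g(companion),
where g_rel(pattern) is the genus of the pattern relative to the solid torus.
= 13 + 1 * 4
= 13 + 4 = 17

17


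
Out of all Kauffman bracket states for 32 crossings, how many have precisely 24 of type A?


We choose which 24 of 32 crossings get A-smoothings.
C(32, 24) = 32! / (24! * 8!)
= 10518300

10518300


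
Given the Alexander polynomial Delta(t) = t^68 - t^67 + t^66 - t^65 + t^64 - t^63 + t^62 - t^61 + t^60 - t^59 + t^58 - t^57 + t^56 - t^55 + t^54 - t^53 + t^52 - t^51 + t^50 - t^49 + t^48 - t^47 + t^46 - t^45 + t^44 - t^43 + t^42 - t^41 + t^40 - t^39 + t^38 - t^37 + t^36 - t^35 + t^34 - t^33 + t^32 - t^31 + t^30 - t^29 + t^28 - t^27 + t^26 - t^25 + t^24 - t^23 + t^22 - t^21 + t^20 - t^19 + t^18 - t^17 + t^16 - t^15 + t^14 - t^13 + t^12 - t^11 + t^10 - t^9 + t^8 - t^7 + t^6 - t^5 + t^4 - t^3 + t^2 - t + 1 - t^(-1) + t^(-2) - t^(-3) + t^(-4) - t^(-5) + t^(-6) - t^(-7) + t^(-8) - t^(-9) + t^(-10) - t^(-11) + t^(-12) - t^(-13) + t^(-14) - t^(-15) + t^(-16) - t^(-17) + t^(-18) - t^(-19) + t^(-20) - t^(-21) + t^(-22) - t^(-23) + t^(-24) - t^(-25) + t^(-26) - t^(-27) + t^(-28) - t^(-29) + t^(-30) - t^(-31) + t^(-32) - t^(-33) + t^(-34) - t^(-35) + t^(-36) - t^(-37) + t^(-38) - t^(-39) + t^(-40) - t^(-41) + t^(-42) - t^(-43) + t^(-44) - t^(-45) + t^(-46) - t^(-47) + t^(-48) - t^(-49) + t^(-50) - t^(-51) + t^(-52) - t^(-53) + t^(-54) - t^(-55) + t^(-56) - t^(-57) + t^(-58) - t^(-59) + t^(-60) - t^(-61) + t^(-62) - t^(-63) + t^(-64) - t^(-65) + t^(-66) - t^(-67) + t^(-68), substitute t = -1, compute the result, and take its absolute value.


Step 1: The polynomial has 137 terms with alternating signs, exponents from 68 down to -68.
Step 2: Substitute t = -1. The i-th term has coefficient (-1)^i and exponent (m-i),
  so its value is (-1)^i * (-1)^(m-i) = (-1)^m = 1 for every i.
Step 3: All 137 terms equal 1, so Delta(-1) = 137 * (1) = 137
Step 4: |Delta(-1)| = 137

137


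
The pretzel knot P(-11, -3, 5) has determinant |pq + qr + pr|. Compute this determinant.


Step 1: Compute pq + qr + pr.
pq = (-11)*(-3) = 33
qr = (-3)*5 = -15
pr = (-11)*5 = -55
pq + qr + pr = 33 + (-15) + (-55) = -37
Step 2: Take absolute value.
det(P(-11,-3,5)) = |-37| = 37

37


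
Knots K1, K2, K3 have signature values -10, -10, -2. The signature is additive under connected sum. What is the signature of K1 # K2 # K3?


The signature is additive under connected sum.
signature(K1 # K2 # K3) = (-10) + (-10) + (-2)
= -22

-22


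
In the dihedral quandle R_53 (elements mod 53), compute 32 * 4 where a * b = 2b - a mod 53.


32 * 4 = 2*4 - 32 mod 53
= 8 - 32 mod 53
= -24 mod 53 = 29

29


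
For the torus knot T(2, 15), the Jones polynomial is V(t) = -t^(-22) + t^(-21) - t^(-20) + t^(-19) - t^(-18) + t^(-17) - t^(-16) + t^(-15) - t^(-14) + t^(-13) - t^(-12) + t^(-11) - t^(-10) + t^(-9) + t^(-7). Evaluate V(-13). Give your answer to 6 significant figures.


Substituting t = -13 into V(t) = -t^(-22) + t^(-21) - t^(-20) + t^(-19) - t^(-18) + t^(-17) - t^(-16) + t^(-15) - t^(-14) + t^(-13) - t^(-12) + t^(-11) - t^(-10) + t^(-9) + t^(-7):
  (-)t^(-22) = -3.11348e-25
  (+)t^(-21) = -4.04753e-24
  (-)t^(-20) = -5.26178e-23
  (+)t^(-19) = -6.84032e-22
  (-)t^(-18) = -8.89241e-21
  (+)t^(-17) = -1.15601e-19
  (-)t^(-16) = -1.50282e-18
  (+)t^(-15) = -1.95366e-17
  (-)t^(-14) = -2.53976e-16
  (+)t^(-13) = -3.30169e-15
  (-)t^(-12) = -4.2922e-14
  (+)t^(-11) = -5.57986e-13
  (-)t^(-10) = -7.25382e-12
  (+)t^(-9) = -9.42996e-11
  (+)t^(-7) = -1.59366e-08
Sum = (-3.11348e-25) + (-4.04753e-24) + (-5.26178e-23) + (-6.84032e-22) + (-8.89241e-21) + (-1.15601e-19) + (-1.50282e-18) + (-1.95366e-17) + (-2.53976e-16) + (-3.30169e-15) + (-4.2922e-14) + (-5.57986e-13) + (-7.25382e-12) + (-9.42996e-11) + (-1.59366e-08)
= -1.603878951e-08
Rounded to 6 significant figures: -1.60388e-08

-1.60388e-08


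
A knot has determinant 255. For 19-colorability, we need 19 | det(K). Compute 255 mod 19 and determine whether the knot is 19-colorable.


Step 1: A knot is p-colorable if and only if p divides its determinant.
Step 2: Compute 255 mod 19.
255 = 13 * 19 + 8
Step 3: 255 mod 19 = 8
Step 4: The knot is 19-colorable: no

8


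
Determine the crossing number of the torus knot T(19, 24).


For a torus knot T(p, q) with gcd(p,q)=1,
the crossing number is min(p*(q-1), q*(p-1)).
p*(q-1) = 19*23 = 437
q*(p-1) = 24*18 = 432
min(437, 432) = 432

432


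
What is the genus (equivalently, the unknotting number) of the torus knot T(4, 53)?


For a torus knot T(p,q), both the unknotting number and genus equal (p-1)(q-1)/2.
= (4-1)(53-1)/2
= 3*52/2
= 156/2 = 78

78


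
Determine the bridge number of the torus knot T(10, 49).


The bridge number of T(p,q) is min(p,q).
min(10, 49) = 10

10


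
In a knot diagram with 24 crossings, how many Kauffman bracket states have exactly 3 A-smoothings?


We choose which 3 of 24 crossings get A-smoothings.
C(24, 3) = 24! / (3! * 21!)
= 2024

2024


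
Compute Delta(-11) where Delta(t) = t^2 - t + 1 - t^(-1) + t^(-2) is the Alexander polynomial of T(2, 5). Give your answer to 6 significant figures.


Substituting t = -11 into Delta(t) = t^2 - t + 1 - t^(-1) + t^(-2):
Term values: (121) + (11) + (1) + (0.0909091) + (0.00826446)
Sum = 133.0991736
Rounded to 6 significant figures: 133.099

133.099


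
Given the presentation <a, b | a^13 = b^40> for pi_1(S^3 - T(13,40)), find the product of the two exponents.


The relation is a^13 = b^40.
Product of exponents = 13 * 40
= 520

520


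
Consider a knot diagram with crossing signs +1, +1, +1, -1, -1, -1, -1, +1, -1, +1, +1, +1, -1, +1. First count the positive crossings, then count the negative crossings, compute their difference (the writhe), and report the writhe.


Step 1: Count positive crossings (+1).
Positive crossings: 8
Step 2: Count negative crossings (-1).
Negative crossings: 6
Step 3: Writhe = (positive) - (negative)
w = 8 - 6 = 2
Step 4: |w| = 2, and w is positive

2


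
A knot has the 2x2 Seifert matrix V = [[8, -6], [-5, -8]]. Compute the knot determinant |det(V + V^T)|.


Step 1: Form V + V^T where V = [[8, -6], [-5, -8]]
  V^T = [[8, -5], [-6, -8]]
  V + V^T = [[16, -11], [-11, -16]]
Step 2: det(V + V^T) = 16*(-16) - (-11)*(-11)
  = -256 - 121 = -377
Step 3: Knot determinant = |det(V + V^T)| = |-377| = 377

377


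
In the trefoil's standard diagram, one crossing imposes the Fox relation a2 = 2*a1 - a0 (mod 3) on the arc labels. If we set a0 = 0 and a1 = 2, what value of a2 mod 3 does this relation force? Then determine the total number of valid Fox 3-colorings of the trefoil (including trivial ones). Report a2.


Step 1: Apply the given crossing relation 2*a1 - a0 - a2 = 0 (mod 3).
  a2 = 2*a1 - a0 mod 3
  a2 = 2*2 - 0 mod 3
  a2 = 4 - 0 mod 3
  a2 = 4 mod 3 = 1
Step 2: The trefoil has determinant 3.
  Number of Fox p-colorings (p prime) is p^2 if p = 3, else p.
  Since p = 3 divides det = 3, the trefoil is 3-colorable.
  (Indeed for p = 3 any choice of a0, a1 extends to a valid coloring; the trial (a0, a1, a2) = (0, 2, 1) satisfies all three crossing relations.)
  Total colorings = 3^2 = 9
Step 3: a2 = 1, total Fox 3-colorings = 9

1


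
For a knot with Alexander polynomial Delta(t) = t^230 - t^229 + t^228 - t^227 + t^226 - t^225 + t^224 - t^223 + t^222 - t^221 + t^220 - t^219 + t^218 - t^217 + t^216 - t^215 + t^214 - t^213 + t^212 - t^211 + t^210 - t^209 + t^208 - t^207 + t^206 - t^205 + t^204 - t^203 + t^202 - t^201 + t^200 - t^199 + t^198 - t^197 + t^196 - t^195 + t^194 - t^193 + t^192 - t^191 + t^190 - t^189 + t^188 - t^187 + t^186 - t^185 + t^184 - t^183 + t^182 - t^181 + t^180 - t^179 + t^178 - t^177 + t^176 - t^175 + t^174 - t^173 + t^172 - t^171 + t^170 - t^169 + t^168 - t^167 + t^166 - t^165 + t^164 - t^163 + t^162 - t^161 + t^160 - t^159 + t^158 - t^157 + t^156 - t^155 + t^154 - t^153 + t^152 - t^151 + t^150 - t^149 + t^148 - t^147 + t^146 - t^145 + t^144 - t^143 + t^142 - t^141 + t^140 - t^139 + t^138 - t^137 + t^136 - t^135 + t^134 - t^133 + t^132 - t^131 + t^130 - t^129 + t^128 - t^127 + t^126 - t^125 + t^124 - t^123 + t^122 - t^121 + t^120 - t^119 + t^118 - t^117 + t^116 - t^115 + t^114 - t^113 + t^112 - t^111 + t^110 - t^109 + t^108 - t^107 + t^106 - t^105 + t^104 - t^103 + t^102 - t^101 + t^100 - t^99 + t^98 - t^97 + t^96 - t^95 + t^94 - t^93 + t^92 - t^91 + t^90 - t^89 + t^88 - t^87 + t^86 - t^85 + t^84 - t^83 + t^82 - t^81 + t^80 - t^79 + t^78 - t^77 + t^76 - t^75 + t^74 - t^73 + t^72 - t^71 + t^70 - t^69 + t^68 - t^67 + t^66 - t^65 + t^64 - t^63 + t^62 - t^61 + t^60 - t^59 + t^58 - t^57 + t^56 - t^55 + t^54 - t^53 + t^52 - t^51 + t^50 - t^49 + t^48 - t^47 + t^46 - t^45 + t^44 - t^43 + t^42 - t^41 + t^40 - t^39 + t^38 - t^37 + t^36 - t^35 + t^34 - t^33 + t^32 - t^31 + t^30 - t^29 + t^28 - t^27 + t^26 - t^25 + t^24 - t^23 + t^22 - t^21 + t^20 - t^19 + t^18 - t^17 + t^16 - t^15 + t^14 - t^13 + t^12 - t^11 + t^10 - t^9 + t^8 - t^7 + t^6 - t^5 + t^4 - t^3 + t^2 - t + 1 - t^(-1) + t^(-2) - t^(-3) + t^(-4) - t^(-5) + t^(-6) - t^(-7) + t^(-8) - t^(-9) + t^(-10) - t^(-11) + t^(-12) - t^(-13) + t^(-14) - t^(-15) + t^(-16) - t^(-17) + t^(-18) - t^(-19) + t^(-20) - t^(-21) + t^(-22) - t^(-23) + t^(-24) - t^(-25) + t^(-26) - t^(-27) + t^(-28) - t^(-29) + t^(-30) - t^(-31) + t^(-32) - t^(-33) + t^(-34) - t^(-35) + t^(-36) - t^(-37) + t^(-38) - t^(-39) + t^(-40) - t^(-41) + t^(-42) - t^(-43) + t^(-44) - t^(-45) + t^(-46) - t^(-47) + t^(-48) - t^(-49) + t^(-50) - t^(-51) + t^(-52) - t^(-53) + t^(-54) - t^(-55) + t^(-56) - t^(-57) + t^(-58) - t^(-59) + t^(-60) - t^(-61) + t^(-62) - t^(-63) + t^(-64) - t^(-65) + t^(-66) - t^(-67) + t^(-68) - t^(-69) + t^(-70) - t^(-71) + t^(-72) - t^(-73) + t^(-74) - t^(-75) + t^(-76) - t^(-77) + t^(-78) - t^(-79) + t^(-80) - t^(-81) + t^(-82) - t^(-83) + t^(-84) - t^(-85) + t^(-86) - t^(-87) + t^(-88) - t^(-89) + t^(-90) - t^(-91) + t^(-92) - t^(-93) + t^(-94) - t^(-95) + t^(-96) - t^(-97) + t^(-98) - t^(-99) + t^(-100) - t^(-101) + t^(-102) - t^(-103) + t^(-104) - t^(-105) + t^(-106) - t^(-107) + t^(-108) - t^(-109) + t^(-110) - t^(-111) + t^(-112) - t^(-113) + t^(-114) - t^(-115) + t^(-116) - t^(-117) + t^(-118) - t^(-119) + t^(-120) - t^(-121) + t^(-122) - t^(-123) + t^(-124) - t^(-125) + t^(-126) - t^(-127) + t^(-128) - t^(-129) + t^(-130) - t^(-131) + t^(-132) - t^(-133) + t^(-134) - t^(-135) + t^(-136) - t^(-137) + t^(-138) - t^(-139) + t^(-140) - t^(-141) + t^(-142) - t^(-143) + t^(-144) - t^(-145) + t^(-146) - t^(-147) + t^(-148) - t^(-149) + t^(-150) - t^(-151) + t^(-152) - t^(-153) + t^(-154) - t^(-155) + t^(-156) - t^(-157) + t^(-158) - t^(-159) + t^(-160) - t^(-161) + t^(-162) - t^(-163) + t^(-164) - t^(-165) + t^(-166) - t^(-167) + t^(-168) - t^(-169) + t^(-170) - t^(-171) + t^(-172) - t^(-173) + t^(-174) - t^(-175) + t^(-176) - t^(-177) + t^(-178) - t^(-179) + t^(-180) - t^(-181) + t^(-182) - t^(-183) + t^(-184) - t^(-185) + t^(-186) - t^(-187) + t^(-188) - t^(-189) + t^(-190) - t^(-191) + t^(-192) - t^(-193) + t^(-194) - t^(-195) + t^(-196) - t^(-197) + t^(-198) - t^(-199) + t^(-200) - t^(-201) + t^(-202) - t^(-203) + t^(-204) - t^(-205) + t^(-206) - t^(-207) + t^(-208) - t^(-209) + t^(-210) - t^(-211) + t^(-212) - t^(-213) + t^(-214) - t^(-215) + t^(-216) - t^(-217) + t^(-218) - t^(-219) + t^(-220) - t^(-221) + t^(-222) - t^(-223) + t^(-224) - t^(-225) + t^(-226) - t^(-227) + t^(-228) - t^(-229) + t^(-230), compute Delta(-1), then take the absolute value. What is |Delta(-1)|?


Step 1: The polynomial has 461 terms with alternating signs, exponents from 230 down to -230.
Step 2: Substitute t = -1. The i-th term has coefficient (-1)^i and exponent (m-i),
  so its value is (-1)^i * (-1)^(m-i) = (-1)^m = 1 for every i.
Step 3: All 461 terms equal 1, so Delta(-1) = 461 * (1) = 461
Step 4: |Delta(-1)| = 461

461


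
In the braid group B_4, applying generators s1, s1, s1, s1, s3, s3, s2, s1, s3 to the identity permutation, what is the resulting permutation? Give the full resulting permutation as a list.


Starting with identity [1, 2, 3, 4].
Apply generators in sequence:
  After s1: [2, 1, 3, 4]
  After s1: [1, 2, 3, 4]
  After s1: [2, 1, 3, 4]
  After s1: [1, 2, 3, 4]
  After s3: [1, 2, 4, 3]
  After s3: [1, 2, 3, 4]
  After s2: [1, 3, 2, 4]
  After s1: [3, 1, 2, 4]
  After s3: [3, 1, 4, 2]
Final permutation: [3, 1, 4, 2]

[3, 1, 4, 2]


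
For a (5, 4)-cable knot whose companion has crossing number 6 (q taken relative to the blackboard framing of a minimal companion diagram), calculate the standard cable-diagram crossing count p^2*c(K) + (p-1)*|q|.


Step 1: Each of the c(K) crossings of the companion diagram becomes p*p = p^2 crossings among the p parallel strands, and each of the |q| twists s_1 s_2 ... s_(p-1) adds (p-1) crossings.
  Crossings = p^2 * c(K) + (p-1)*|q|
Step 2: = 5^2 * 6 + (5-1)*4
Step 3: = 25*6 + 4*4
Step 4: = 150 + 16 = 166

166


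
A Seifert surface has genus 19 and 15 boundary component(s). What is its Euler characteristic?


chi = 2 - 2g - b
= 2 - 2*19 - 15
= 2 - 38 - 15 = -51

-51


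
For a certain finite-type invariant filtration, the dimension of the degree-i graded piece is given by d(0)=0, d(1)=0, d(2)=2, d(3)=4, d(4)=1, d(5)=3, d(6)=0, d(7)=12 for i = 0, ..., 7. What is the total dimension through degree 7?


Total dimension = d(0) + d(1) + ... + d(7)
= 0 + 0 + 2 + 4 + 1 + 3 + 0 + 12
= 22

22


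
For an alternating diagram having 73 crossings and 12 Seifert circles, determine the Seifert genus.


For alternating knots, g = (c - s + 1)/2.
= (73 - 12 + 1)/2
= 62/2 = 31

31


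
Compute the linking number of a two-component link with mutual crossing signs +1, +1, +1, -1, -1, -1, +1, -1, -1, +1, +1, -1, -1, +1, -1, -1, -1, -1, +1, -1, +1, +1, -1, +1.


Step 1: Count positive crossings: 11
Step 2: Count negative crossings: 13
Step 3: Sum of signs = 11 - 13 = -2
Step 4: Linking number = sum/2 = -2/2 = -1

-1


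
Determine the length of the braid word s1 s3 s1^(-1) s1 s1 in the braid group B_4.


The word length counts the number of generators (including inverses).
Listing each generator: s1, s3, s1^(-1), s1, s1
There are 5 generators in this braid word.

5


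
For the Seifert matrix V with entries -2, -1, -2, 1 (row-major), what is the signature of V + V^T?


Step 1: V + V^T = [[-4, -3], [-3, 2]]
Step 2: trace = -2, det = -17
Step 3: Discriminant = (-2)^2 - 4*(-17) = 72
Step 4: Eigenvalues: 3.24264, -5.24264
Step 5: Signature = (# positive eigenvalues) - (# negative eigenvalues) = 0

0


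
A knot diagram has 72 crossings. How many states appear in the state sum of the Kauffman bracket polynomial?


Each crossing contributes 2 choices (A-smoothing or B-smoothing).
Total states = 2^72 = 4722366482869645213696

4722366482869645213696


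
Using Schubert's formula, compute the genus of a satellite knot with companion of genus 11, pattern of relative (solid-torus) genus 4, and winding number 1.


Schubert: g(satellite) = g_rel(pattern) + |winding| * g(companion),
where g_rel(pattern) is the genus of the pattern relative to the solid torus.
= 4 + 1 * 11
= 4 + 11 = 15

15


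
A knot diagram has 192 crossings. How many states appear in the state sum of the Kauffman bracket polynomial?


Each crossing contributes 2 choices (A-smoothing or B-smoothing).
Total states = 2^192 = 6277101735386680763835789423207666416102355444464034512896

6277101735386680763835789423207666416102355444464034512896


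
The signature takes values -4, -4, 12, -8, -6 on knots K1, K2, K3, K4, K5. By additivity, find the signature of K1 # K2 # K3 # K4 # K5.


The signature is additive under connected sum.
signature(K1 # K2 # K3 # K4 # K5) = (-4) + (-4) + (12) + (-8) + (-6)
= -10

-10


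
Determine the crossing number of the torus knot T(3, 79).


For a torus knot T(p, q) with gcd(p,q)=1,
the crossing number is min(p*(q-1), q*(p-1)).
p*(q-1) = 3*78 = 234
q*(p-1) = 79*2 = 158
min(234, 158) = 158

158


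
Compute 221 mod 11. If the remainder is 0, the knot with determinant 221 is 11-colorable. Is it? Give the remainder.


Step 1: A knot is p-colorable if and only if p divides its determinant.
Step 2: Compute 221 mod 11.
221 = 20 * 11 + 1
Step 3: 221 mod 11 = 1
Step 4: The knot is 11-colorable: no

1


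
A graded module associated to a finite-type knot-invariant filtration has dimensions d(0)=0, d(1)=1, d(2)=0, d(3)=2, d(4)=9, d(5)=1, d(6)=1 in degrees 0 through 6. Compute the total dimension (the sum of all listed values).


Total dimension = d(0) + d(1) + ... + d(6)
= 0 + 1 + 0 + 2 + 9 + 1 + 1
= 14

14


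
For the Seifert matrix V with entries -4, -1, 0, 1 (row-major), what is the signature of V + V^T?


Step 1: V + V^T = [[-8, -1], [-1, 2]]
Step 2: trace = -6, det = -17
Step 3: Discriminant = (-6)^2 - 4*(-17) = 104
Step 4: Eigenvalues: 2.09902, -8.09902
Step 5: Signature = (# positive eigenvalues) - (# negative eigenvalues) = 0

0


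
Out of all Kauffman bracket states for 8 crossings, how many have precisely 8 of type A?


We choose which 8 of 8 crossings get A-smoothings.
C(8, 8) = 8! / (8! * 0!)
= 1

1


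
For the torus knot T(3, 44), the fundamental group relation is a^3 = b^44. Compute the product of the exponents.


The relation is a^3 = b^44.
Product of exponents = 3 * 44
= 132

132


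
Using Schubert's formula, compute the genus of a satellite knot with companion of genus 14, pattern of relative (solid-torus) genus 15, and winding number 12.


Schubert: g(satellite) = g_rel(pattern) + |winding| * g(companion),
where g_rel(pattern) is the genus of the pattern relative to the solid torus.
= 15 + 12 * 14
= 15 + 168 = 183

183


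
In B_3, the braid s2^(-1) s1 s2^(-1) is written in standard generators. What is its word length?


The word length counts the number of generators (including inverses).
Listing each generator: s2^(-1), s1, s2^(-1)
There are 3 generators in this braid word.

3


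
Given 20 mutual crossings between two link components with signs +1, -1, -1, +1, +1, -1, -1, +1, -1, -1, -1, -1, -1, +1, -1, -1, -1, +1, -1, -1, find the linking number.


Step 1: Count positive crossings: 6
Step 2: Count negative crossings: 14
Step 3: Sum of signs = 6 - 14 = -8
Step 4: Linking number = sum/2 = -8/2 = -4

-4


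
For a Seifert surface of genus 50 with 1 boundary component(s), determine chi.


chi = 2 - 2g - b
= 2 - 2*50 - 1
= 2 - 100 - 1 = -99

-99


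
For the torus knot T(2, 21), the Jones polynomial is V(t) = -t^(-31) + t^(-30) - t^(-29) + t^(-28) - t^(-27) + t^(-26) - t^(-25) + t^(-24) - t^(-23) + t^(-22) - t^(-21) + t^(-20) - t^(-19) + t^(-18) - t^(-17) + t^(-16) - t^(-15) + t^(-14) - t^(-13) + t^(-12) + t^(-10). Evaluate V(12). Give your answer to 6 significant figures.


Substituting t = 12 into V(t) = -t^(-31) + t^(-30) - t^(-29) + t^(-28) - t^(-27) + t^(-26) - t^(-25) + t^(-24) - t^(-23) + t^(-22) - t^(-21) + t^(-20) - t^(-19) + t^(-18) - t^(-17) + t^(-16) - t^(-15) + t^(-14) - t^(-13) + t^(-12) + t^(-10):
  (-)t^(-31) = -3.5106e-34
  (+)t^(-30) = 4.21272e-33
  (-)t^(-29) = -5.05526e-32
  (+)t^(-28) = 6.06632e-31
  (-)t^(-27) = -7.27958e-30
  (+)t^(-26) = 8.7355e-29
  (-)t^(-25) = -1.04826e-27
  (+)t^(-24) = 1.25791e-26
  (-)t^(-23) = -1.50949e-25
  (+)t^(-22) = 1.81139e-24
  (-)t^(-21) = -2.17367e-23
  (+)t^(-20) = 2.60841e-22
  (-)t^(-19) = -3.13009e-21
  (+)t^(-18) = 3.7561e-20
  (-)t^(-17) = -4.50732e-19
  (+)t^(-16) = 5.40879e-18
  (-)t^(-15) = -6.49055e-17
  (+)t^(-14) = 7.78866e-16
  (-)t^(-13) = -9.34639e-15
  (+)t^(-12) = 1.12157e-13
  (+)t^(-10) = 1.61506e-11
Sum = (-3.5106e-34) + (4.21272e-33) + (-5.05526e-32) + (6.06632e-31) + (-7.27958e-30) + (8.7355e-29) + (-1.04826e-27) + (1.25791e-26) + (-1.50949e-25) + (1.81139e-24) + (-2.17367e-23) + (2.60841e-22) + (-3.13009e-21) + (3.7561e-20) + (-4.50732e-19) + (5.40879e-18) + (-6.49055e-17) + (7.78866e-16) + (-9.34639e-15) + (1.12157e-13) + (1.61506e-11)
= 1.625408751e-11
Rounded to 6 significant figures: 1.62541e-11

1.62541e-11


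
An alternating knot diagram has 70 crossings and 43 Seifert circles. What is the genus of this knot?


For alternating knots, g = (c - s + 1)/2.
= (70 - 43 + 1)/2
= 28/2 = 14

14


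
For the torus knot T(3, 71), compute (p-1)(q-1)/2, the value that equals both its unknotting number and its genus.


For a torus knot T(p,q), both the unknotting number and genus equal (p-1)(q-1)/2.
= (3-1)(71-1)/2
= 2*70/2
= 140/2 = 70

70


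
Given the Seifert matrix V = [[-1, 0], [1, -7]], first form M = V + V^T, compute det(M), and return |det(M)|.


Step 1: Form V + V^T where V = [[-1, 0], [1, -7]]
  V^T = [[-1, 1], [0, -7]]
  V + V^T = [[-2, 1], [1, -14]]
Step 2: det(V + V^T) = (-2)*(-14) - 1*1
  = 28 - 1 = 27
Step 3: Knot determinant = |det(V + V^T)| = |27| = 27

27


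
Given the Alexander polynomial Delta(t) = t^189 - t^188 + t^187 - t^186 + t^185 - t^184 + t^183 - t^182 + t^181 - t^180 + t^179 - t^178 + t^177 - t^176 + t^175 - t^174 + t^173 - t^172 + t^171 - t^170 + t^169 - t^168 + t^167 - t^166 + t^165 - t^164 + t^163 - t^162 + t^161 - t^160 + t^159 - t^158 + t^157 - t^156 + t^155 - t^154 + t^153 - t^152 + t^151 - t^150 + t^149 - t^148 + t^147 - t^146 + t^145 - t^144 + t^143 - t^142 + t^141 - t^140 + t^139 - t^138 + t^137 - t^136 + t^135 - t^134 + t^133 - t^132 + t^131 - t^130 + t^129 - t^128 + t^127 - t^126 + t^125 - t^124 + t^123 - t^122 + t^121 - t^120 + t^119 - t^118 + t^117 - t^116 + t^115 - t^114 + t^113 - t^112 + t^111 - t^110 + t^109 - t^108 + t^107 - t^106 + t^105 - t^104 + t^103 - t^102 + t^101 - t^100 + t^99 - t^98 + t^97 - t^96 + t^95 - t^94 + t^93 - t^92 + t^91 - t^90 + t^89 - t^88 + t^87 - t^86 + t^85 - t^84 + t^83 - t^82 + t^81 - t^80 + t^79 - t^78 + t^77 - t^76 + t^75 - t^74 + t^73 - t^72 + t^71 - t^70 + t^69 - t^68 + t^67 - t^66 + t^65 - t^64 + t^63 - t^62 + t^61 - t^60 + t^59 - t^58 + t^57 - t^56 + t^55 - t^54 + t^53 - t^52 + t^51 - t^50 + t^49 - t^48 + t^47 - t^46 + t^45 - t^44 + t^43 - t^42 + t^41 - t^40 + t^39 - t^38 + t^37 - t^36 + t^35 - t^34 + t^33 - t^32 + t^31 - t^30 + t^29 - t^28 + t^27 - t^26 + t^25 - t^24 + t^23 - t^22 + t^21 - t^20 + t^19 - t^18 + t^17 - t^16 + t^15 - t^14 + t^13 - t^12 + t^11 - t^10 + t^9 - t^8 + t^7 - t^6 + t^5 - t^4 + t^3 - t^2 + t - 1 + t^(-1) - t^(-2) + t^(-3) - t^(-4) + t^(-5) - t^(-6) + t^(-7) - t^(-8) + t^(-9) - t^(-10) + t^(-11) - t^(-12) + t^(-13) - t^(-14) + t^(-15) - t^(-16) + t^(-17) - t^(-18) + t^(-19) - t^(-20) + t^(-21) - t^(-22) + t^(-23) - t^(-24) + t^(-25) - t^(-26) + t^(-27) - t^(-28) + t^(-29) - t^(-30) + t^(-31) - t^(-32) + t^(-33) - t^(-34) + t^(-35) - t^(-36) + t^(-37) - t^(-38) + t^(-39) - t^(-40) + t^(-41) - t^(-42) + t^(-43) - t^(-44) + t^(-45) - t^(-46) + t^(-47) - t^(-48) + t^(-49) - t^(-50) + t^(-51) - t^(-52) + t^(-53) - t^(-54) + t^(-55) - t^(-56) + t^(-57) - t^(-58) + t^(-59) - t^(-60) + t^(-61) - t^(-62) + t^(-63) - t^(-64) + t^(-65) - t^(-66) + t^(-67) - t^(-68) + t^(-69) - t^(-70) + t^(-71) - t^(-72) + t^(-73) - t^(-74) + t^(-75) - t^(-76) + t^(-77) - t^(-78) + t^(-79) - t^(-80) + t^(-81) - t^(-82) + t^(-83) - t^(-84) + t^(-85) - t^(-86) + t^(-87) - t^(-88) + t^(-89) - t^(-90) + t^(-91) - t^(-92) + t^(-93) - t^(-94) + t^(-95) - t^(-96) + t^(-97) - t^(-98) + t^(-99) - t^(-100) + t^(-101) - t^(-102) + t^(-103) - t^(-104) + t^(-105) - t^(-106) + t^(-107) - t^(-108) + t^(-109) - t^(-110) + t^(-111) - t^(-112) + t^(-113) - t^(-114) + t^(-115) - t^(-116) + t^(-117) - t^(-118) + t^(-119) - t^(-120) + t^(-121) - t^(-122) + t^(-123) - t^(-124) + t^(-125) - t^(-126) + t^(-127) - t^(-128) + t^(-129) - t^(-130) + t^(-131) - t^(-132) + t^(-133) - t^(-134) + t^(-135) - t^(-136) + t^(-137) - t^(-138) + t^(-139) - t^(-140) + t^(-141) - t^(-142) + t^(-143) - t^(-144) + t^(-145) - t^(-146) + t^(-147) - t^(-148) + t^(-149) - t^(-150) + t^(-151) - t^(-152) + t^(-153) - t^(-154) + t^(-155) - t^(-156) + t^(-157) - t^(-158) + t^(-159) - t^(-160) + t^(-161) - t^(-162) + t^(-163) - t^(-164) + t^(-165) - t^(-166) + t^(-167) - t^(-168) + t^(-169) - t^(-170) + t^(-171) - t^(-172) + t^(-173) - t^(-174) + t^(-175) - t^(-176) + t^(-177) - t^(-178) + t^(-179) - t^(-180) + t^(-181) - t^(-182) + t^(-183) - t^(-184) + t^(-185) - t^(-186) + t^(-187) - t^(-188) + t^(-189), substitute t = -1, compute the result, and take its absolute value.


Step 1: The polynomial has 379 terms with alternating signs, exponents from 189 down to -189.
Step 2: Substitute t = -1. The i-th term has coefficient (-1)^i and exponent (m-i),
  so its value is (-1)^i * (-1)^(m-i) = (-1)^m = -1 for every i.
Step 3: All 379 terms equal -1, so Delta(-1) = 379 * (-1) = -379
Step 4: |Delta(-1)| = 379

379


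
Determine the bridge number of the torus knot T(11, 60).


The bridge number of T(p,q) is min(p,q).
min(11, 60) = 11

11


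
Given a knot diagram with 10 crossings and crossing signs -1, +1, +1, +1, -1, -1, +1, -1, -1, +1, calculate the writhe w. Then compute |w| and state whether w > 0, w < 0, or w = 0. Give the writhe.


Step 1: Count positive crossings (+1).
Positive crossings: 5
Step 2: Count negative crossings (-1).
Negative crossings: 5
Step 3: Writhe = (positive) - (negative)
w = 5 - 5 = 0
Step 4: |w| = 0, and w is zero

0


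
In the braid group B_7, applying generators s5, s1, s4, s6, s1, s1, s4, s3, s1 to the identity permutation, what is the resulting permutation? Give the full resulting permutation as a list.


Starting with identity [1, 2, 3, 4, 5, 6, 7].
Apply generators in sequence:
  After s5: [1, 2, 3, 4, 6, 5, 7]
  After s1: [2, 1, 3, 4, 6, 5, 7]
  After s4: [2, 1, 3, 6, 4, 5, 7]
  After s6: [2, 1, 3, 6, 4, 7, 5]
  After s1: [1, 2, 3, 6, 4, 7, 5]
  After s1: [2, 1, 3, 6, 4, 7, 5]
  After s4: [2, 1, 3, 4, 6, 7, 5]
  After s3: [2, 1, 4, 3, 6, 7, 5]
  After s1: [1, 2, 4, 3, 6, 7, 5]
Final permutation: [1, 2, 4, 3, 6, 7, 5]

[1, 2, 4, 3, 6, 7, 5]


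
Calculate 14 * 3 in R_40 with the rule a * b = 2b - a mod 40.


14 * 3 = 2*3 - 14 mod 40
= 6 - 14 mod 40
= -8 mod 40 = 32

32


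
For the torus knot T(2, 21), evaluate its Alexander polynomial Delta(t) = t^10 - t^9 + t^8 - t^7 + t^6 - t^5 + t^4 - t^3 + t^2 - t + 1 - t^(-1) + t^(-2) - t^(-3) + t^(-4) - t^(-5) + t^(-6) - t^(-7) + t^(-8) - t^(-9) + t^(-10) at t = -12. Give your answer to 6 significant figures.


Substituting t = -12 into Delta(t) = t^10 - t^9 + t^8 - t^7 + t^6 - t^5 + t^4 - t^3 + t^2 - t + 1 - t^(-1) + t^(-2) - t^(-3) + t^(-4) - t^(-5) + t^(-6) - t^(-7) + t^(-8) - t^(-9) + t^(-10):
Term values: (61917364224) + (5159780352) + (429981696) + (35831808) + (2985984) + (248832) + (20736) + (1728) + (144) + (12) + (1) + (0.0833333) + (0.00694444) + (0.000578704) + (4.82253e-05) + (4.01878e-06) + (3.34898e-07) + (2.79082e-08) + (2.32568e-09) + (1.93807e-10) + (1.61506e-11)
Sum = 6.754621552e+10
Rounded to 6 significant figures: 6.75462e+10

6.75462e+10


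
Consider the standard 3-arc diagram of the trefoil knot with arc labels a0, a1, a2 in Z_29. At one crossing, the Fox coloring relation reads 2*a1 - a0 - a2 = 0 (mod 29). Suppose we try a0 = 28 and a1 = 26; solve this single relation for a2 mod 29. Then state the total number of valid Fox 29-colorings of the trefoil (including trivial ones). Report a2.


Step 1: Apply the given crossing relation 2*a1 - a0 - a2 = 0 (mod 29).
  a2 = 2*a1 - a0 mod 29
  a2 = 2*26 - 28 mod 29
  a2 = 52 - 28 mod 29
  a2 = 24 mod 29 = 24
Step 2: The trefoil has determinant 3.
  Number of Fox p-colorings (p prime) is p^2 if p = 3, else p.
  Since 29 does not divide 3, only trivial (constant) colorings exist.
  (So the trial a0 = 28, a1 = 26 with a0 != a1 does NOT extend to a valid coloring of the whole trefoil: the other two crossing relations require 3*(a1 - a0) = 0 (mod 29), which fails.)
  Total colorings = 29
Step 3: a2 = 24, total Fox 29-colorings = 29

24


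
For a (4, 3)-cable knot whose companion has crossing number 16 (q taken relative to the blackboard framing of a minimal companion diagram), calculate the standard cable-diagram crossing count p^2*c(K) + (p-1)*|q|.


Step 1: Each of the c(K) crossings of the companion diagram becomes p*p = p^2 crossings among the p parallel strands, and each of the |q| twists s_1 s_2 ... s_(p-1) adds (p-1) crossings.
  Crossings = p^2 * c(K) + (p-1)*|q|
Step 2: = 4^2 * 16 + (4-1)*3
Step 3: = 16*16 + 3*3
Step 4: = 256 + 9 = 265

265


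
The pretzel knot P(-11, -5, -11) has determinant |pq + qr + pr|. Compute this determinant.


Step 1: Compute pq + qr + pr.
pq = (-11)*(-5) = 55
qr = (-5)*(-11) = 55
pr = (-11)*(-11) = 121
pq + qr + pr = 55 + 55 + 121 = 231
Step 2: Take absolute value.
det(P(-11,-5,-11)) = |231| = 231

231


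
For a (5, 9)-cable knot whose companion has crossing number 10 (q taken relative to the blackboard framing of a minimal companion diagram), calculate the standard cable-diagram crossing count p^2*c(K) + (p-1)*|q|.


Step 1: Each of the c(K) crossings of the companion diagram becomes p*p = p^2 crossings among the p parallel strands, and each of the |q| twists s_1 s_2 ... s_(p-1) adds (p-1) crossings.
  Crossings = p^2 * c(K) + (p-1)*|q|
Step 2: = 5^2 * 10 + (5-1)*9
Step 3: = 25*10 + 4*9
Step 4: = 250 + 36 = 286

286


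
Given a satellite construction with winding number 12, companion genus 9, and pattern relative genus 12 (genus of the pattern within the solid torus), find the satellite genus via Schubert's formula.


Schubert: g(satellite) = g_rel(pattern) + |winding| * g(companion),
where g_rel(pattern) is the genus of the pattern relative to the solid torus.
= 12 + 12 * 9
= 12 + 108 = 120

120


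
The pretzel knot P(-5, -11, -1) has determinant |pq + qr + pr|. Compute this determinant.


Step 1: Compute pq + qr + pr.
pq = (-5)*(-11) = 55
qr = (-11)*(-1) = 11
pr = (-5)*(-1) = 5
pq + qr + pr = 55 + 11 + 5 = 71
Step 2: Take absolute value.
det(P(-5,-11,-1)) = |71| = 71

71


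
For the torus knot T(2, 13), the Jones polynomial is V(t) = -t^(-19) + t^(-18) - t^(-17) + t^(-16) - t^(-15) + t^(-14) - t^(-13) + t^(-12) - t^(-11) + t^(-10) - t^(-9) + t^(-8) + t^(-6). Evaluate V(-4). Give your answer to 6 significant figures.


Substituting t = -4 into V(t) = -t^(-19) + t^(-18) - t^(-17) + t^(-16) - t^(-15) + t^(-14) - t^(-13) + t^(-12) - t^(-11) + t^(-10) - t^(-9) + t^(-8) + t^(-6):
  (-)t^(-19) = 3.63798e-12
  (+)t^(-18) = 1.45519e-11
  (-)t^(-17) = 5.82077e-11
  (+)t^(-16) = 2.32831e-10
  (-)t^(-15) = 9.31323e-10
  (+)t^(-14) = 3.72529e-09
  (-)t^(-13) = 1.49012e-08
  (+)t^(-12) = 5.96046e-08
  (-)t^(-11) = 2.38419e-07
  (+)t^(-10) = 9.53674e-07
  (-)t^(-9) = 3.8147e-06
  (+)t^(-8) = 1.52588e-05
  (+)t^(-6) = 0.000244141
Sum = (3.63798e-12) + (1.45519e-11) + (5.82077e-11) + (2.32831e-10) + (9.31323e-10) + (3.72529e-09) + (1.49012e-08) + (5.96046e-08) + (2.38419e-07) + (9.53674e-07) + (3.8147e-06) + (1.52588e-05) + (0.000244141)
= 0.0002644856759
Rounded to 6 significant figures: 0.000264486

0.000264486


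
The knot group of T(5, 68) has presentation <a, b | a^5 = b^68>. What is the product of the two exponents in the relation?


The relation is a^5 = b^68.
Product of exponents = 5 * 68
= 340

340


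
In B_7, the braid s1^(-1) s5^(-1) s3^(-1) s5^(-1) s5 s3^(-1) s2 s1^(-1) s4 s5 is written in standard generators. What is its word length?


The word length counts the number of generators (including inverses).
Listing each generator: s1^(-1), s5^(-1), s3^(-1), s5^(-1), s5, s3^(-1), s2, s1^(-1), s4, s5
There are 10 generators in this braid word.

10


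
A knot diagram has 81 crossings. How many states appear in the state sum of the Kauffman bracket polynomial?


Each crossing contributes 2 choices (A-smoothing or B-smoothing).
Total states = 2^81 = 2417851639229258349412352

2417851639229258349412352


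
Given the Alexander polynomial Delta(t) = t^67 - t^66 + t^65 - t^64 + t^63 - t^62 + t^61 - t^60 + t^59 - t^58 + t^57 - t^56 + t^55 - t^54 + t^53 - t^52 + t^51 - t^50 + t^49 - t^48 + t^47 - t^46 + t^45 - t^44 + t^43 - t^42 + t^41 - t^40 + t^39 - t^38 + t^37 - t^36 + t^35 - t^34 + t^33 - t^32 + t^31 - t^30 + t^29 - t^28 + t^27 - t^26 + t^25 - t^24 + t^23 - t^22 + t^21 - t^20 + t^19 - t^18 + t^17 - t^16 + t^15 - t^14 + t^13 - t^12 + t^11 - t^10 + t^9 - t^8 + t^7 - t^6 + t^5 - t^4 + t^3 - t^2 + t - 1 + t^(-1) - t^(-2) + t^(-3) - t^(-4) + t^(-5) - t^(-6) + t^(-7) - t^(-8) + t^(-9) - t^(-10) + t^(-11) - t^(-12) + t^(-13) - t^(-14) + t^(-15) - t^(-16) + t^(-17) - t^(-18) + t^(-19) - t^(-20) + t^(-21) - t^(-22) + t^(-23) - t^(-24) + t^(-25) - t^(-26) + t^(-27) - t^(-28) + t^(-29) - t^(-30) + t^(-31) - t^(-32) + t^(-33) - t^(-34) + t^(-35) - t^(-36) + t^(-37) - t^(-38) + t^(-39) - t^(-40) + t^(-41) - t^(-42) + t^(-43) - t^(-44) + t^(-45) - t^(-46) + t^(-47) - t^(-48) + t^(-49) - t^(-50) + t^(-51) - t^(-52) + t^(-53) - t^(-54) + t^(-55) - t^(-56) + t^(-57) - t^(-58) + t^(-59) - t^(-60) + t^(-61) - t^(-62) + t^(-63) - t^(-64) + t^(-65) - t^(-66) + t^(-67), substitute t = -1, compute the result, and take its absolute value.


Step 1: The polynomial has 135 terms with alternating signs, exponents from 67 down to -67.
Step 2: Substitute t = -1. The i-th term has coefficient (-1)^i and exponent (m-i),
  so its value is (-1)^i * (-1)^(m-i) = (-1)^m = -1 for every i.
Step 3: All 135 terms equal -1, so Delta(-1) = 135 * (-1) = -135
Step 4: |Delta(-1)| = 135

135


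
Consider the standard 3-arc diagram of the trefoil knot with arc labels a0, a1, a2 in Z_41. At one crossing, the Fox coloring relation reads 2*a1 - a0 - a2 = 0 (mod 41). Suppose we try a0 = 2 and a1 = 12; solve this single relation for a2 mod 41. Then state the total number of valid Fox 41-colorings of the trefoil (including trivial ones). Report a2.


Step 1: Apply the given crossing relation 2*a1 - a0 - a2 = 0 (mod 41).
  a2 = 2*a1 - a0 mod 41
  a2 = 2*12 - 2 mod 41
  a2 = 24 - 2 mod 41
  a2 = 22 mod 41 = 22
Step 2: The trefoil has determinant 3.
  Number of Fox p-colorings (p prime) is p^2 if p = 3, else p.
  Since 41 does not divide 3, only trivial (constant) colorings exist.
  (So the trial a0 = 2, a1 = 12 with a0 != a1 does NOT extend to a valid coloring of the whole trefoil: the other two crossing relations require 3*(a1 - a0) = 0 (mod 41), which fails.)
  Total colorings = 41
Step 3: a2 = 22, total Fox 41-colorings = 41

22


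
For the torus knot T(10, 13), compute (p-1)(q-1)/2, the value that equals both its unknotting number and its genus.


For a torus knot T(p,q), both the unknotting number and genus equal (p-1)(q-1)/2.
= (10-1)(13-1)/2
= 9*12/2
= 108/2 = 54

54


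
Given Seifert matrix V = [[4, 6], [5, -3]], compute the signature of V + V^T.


Step 1: V + V^T = [[8, 11], [11, -6]]
Step 2: trace = 2, det = -169
Step 3: Discriminant = 2^2 - 4*(-169) = 680
Step 4: Eigenvalues: 14.0384, -12.0384
Step 5: Signature = (# positive eigenvalues) - (# negative eigenvalues) = 0

0


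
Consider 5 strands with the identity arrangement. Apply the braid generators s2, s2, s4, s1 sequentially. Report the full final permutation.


Starting with identity [1, 2, 3, 4, 5].
Apply generators in sequence:
  After s2: [1, 3, 2, 4, 5]
  After s2: [1, 2, 3, 4, 5]
  After s4: [1, 2, 3, 5, 4]
  After s1: [2, 1, 3, 5, 4]
Final permutation: [2, 1, 3, 5, 4]

[2, 1, 3, 5, 4]


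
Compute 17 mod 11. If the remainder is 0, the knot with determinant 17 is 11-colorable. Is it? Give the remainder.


Step 1: A knot is p-colorable if and only if p divides its determinant.
Step 2: Compute 17 mod 11.
17 = 1 * 11 + 6
Step 3: 17 mod 11 = 6
Step 4: The knot is 11-colorable: no

6


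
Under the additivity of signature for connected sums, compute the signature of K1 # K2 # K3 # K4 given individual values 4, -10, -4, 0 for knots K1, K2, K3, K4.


The signature is additive under connected sum.
signature(K1 # K2 # K3 # K4) = (4) + (-10) + (-4) + (0)
= -10

-10


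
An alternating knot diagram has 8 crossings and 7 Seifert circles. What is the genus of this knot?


For alternating knots, g = (c - s + 1)/2.
= (8 - 7 + 1)/2
= 2/2 = 1

1


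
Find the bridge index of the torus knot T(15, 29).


The bridge number of T(p,q) is min(p,q).
min(15, 29) = 15

15


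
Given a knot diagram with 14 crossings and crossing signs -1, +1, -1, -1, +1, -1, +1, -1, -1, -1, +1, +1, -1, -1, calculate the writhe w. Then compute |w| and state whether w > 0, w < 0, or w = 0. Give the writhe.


Step 1: Count positive crossings (+1).
Positive crossings: 5
Step 2: Count negative crossings (-1).
Negative crossings: 9
Step 3: Writhe = (positive) - (negative)
w = 5 - 9 = -4
Step 4: |w| = 4, and w is negative

-4


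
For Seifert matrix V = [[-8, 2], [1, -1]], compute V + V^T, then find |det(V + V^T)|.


Step 1: Form V + V^T where V = [[-8, 2], [1, -1]]
  V^T = [[-8, 1], [2, -1]]
  V + V^T = [[-16, 3], [3, -2]]
Step 2: det(V + V^T) = (-16)*(-2) - 3*3
  = 32 - 9 = 23
Step 3: Knot determinant = |det(V + V^T)| = |23| = 23

23


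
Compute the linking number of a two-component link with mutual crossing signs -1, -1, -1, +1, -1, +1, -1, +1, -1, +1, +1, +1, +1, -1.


Step 1: Count positive crossings: 7
Step 2: Count negative crossings: 7
Step 3: Sum of signs = 7 - 7 = 0
Step 4: Linking number = sum/2 = 0/2 = 0

0


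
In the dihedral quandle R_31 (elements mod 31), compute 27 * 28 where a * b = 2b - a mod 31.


27 * 28 = 2*28 - 27 mod 31
= 56 - 27 mod 31
= 29 mod 31 = 29

29


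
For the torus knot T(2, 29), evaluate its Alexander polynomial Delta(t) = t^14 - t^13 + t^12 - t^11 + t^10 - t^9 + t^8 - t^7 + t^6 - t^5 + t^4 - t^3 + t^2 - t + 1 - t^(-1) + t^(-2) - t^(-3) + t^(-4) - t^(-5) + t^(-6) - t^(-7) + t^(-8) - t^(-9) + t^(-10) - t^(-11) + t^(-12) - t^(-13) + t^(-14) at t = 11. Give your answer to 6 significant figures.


Substituting t = 11 into Delta(t) = t^14 - t^13 + t^12 - t^11 + t^10 - t^9 + t^8 - t^7 + t^6 - t^5 + t^4 - t^3 + t^2 - t + 1 - t^(-1) + t^(-2) - t^(-3) + t^(-4) - t^(-5) + t^(-6) - t^(-7) + t^(-8) - t^(-9) + t^(-10) - t^(-11) + t^(-12) - t^(-13) + t^(-14):
Term values: (379749833583241) + (-34522712143931) + (3138428376721) + (-285311670611) + (25937424601) + (-2357947691) + (214358881) + (-19487171) + (1771561) + (-161051) + (14641) + (-1331) + (121) + (-11) + (1) + (-0.0909091) + (0.00826446) + (-0.000751315) + (6.83013e-05) + (-6.20921e-06) + (5.64474e-07) + (-5.13158e-08) + (4.66507e-09) + (-4.24098e-10) + (3.85543e-11) + (-3.50494e-12) + (3.18631e-13) + (-2.89664e-14) + (2.63331e-15)
Sum = 3.481040141e+14
Rounded to 6 significant figures: 3.48104e+14

3.48104e+14


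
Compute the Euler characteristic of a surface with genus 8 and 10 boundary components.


chi = 2 - 2g - b
= 2 - 2*8 - 10
= 2 - 16 - 10 = -24

-24


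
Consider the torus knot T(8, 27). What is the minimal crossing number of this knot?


For a torus knot T(p, q) with gcd(p,q)=1,
the crossing number is min(p*(q-1), q*(p-1)).
p*(q-1) = 8*26 = 208
q*(p-1) = 27*7 = 189
min(208, 189) = 189

189


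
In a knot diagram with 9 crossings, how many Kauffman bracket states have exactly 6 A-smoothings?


We choose which 6 of 9 crossings get A-smoothings.
C(9, 6) = 9! / (6! * 3!)
= 84

84


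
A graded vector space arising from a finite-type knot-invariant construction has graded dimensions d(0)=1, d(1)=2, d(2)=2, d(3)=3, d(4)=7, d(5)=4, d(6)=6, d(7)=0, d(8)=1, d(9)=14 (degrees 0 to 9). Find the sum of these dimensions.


Total dimension = d(0) + d(1) + ... + d(9)
= 1 + 2 + 2 + 3 + 7 + 4 + 6 + 0 + 1 + 14
= 40

40


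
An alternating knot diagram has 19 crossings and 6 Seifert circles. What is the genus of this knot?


For alternating knots, g = (c - s + 1)/2.
= (19 - 6 + 1)/2
= 14/2 = 7

7


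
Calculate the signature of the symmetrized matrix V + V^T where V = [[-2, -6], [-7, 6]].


Step 1: V + V^T = [[-4, -13], [-13, 12]]
Step 2: trace = 8, det = -217
Step 3: Discriminant = 8^2 - 4*(-217) = 932
Step 4: Eigenvalues: 19.2643, -11.2643
Step 5: Signature = (# positive eigenvalues) - (# negative eigenvalues) = 0

0


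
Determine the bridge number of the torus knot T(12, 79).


The bridge number of T(p,q) is min(p,q).
min(12, 79) = 12

12
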